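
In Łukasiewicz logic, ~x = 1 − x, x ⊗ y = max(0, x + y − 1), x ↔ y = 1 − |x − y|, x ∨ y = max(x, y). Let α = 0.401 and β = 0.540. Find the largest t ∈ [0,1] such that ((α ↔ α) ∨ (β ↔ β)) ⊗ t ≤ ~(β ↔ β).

α ↔ α = 1 − |0.401 − 0.401| = 1 − 0.000 = 1.000
β ↔ β = 1 − |0.540 − 0.540| = 1 − 0.000 = 1.000
(α ↔ α) ∨ (β ↔ β) = max(1.000, 1.000) = 1.000
So the left factor is (α ↔ α) ∨ (β ↔ β) = 1.000.
~(β ↔ β) = 1 − 1.000 = 0.000
So the right-hand bound is ~(β ↔ β) = 0.000.
The residuum of the Łukasiewicz t-norm gives the supremum: min(1, 1 − 1.000 + 0.000).
1 − 1.000 + 0.000 = 0.000, so t = min(1, 0.000) = 0.000.
Check: 1.000 ⊗ 0.000 = max(0, 0.000) = 0.000 ≤ 0.000.

0.000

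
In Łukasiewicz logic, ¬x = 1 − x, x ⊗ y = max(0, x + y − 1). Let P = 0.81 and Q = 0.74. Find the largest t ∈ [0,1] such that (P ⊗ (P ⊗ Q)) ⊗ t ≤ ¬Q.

P ⊗ Q = max(0, 0.81 + 0.74 − 1) = max(0, 0.55) = 0.55
P ⊗ (P ⊗ Q) = max(0, 0.81 + 0.55 − 1) = max(0, 0.36) = 0.36
So the left factor is P ⊗ (P ⊗ Q) = 0.36.
¬Q = 1 − 0.74 = 0.26
So the right-hand bound is ¬Q = 0.26.
The residuum of the Łukasiewicz t-norm gives the supremum: min(1, 1 − 0.36 + 0.26).
1 − 0.36 + 0.26 = 0.90, so t = min(1, 0.90) = 0.90.
Check: 0.36 ⊗ 0.90 = max(0, 0.26) = 0.26 ≤ 0.26.

0.90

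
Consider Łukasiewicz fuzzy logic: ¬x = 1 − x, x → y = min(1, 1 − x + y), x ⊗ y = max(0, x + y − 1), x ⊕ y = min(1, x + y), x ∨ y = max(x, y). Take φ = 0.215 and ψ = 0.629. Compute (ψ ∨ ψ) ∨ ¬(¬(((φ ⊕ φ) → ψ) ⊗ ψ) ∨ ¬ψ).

ψ ∨ ψ = max(0.629, 0.629) = 0.629
φ ⊕ φ = min(1, 0.215 + 0.215) = min(1, 0.430) = 0.430
(φ ⊕ φ) → ψ = min(1, 1 − 0.430 + 0.629) = min(1, 1.199) = 1.000
((φ ⊕ φ) → ψ) ⊗ ψ = max(0, 1.000 + 0.629 − 1) = max(0, 0.629) = 0.629
¬(((φ ⊕ φ) → ψ) ⊗ ψ) = 1 − 0.629 = 0.371
¬ψ = 1 − 0.629 = 0.371
¬(((φ ⊕ φ) → ψ) ⊗ ψ) ∨ ¬ψ = max(0.371, 0.371) = 0.371
¬(¬(((φ ⊕ φ) → ψ) ⊗ ψ) ∨ ¬ψ) = 1 − 0.371 = 0.629
(ψ ∨ ψ) ∨ ¬(¬(((φ ⊕ φ) → ψ) ⊗ ψ) ∨ ¬ψ) = max(0.629, 0.629) = 0.629

0.629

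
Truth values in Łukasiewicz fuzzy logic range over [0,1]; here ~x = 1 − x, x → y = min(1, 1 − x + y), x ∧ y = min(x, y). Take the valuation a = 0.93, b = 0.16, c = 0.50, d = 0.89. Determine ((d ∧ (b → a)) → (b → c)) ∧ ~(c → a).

0.00

b → a = min(1, 1 − 0.16 + 0.93) = min(1, 1.77) = 1.00
d ∧ (b → a) = min(0.89, 1.00) = 0.89
b → c = min(1, 1 − 0.16 + 0.50) = min(1, 1.34) = 1.00
(d ∧ (b → a)) → (b → c) = min(1, 1 − 0.89 + 1.00) = min(1, 1.11) = 1.00
c → a = min(1, 1 − 0.50 + 0.93) = min(1, 1.43) = 1.00
~(c → a) = 1 − 1.00 = 0.00
((d ∧ (b → a)) → (b → c)) ∧ ~(c → a) = min(1.00, 0.00) = 0.00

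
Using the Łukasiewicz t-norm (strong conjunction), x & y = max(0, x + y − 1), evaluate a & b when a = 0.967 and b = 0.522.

0.489

a & b = max(0, 0.967 + 0.522 − 1) = max(0, 0.489) = 0.489
For comparison, the Gödel (minimum) t-norm min(x, y) would give 0.522.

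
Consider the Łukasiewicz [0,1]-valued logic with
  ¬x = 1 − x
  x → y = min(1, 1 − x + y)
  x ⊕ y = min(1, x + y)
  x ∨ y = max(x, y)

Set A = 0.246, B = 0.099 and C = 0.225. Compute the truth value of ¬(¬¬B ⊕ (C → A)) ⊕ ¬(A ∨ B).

¬B = 1 − 0.099 = 0.901
¬¬B = 1 − 0.901 = 0.099
C → A = min(1, 1 − 0.225 + 0.246) = min(1, 1.021) = 1.000
¬¬B ⊕ (C → A) = min(1, 0.099 + 1.000) = min(1, 1.099) = 1.000
¬(¬¬B ⊕ (C → A)) = 1 − 1.000 = 0.000
A ∨ B = max(0.246, 0.099) = 0.246
¬(A ∨ B) = 1 − 0.246 = 0.754
¬(¬¬B ⊕ (C → A)) ⊕ ¬(A ∨ B) = min(1, 0.000 + 0.754) = min(1, 0.754) = 0.754

0.754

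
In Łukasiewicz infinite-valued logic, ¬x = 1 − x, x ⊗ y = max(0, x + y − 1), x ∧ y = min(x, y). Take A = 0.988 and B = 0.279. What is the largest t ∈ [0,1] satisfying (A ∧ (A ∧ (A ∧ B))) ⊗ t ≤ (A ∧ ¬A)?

A ∧ B = min(0.988, 0.279) = 0.279
A ∧ (A ∧ B) = min(0.988, 0.279) = 0.279
A ∧ (A ∧ (A ∧ B)) = min(0.988, 0.279) = 0.279
So the left factor is A ∧ (A ∧ (A ∧ B)) = 0.279.
¬A = 1 − 0.988 = 0.012
A ∧ ¬A = min(0.988, 0.012) = 0.012
So the right-hand bound is A ∧ ¬A = 0.012.
The residuum of the Łukasiewicz t-norm gives the supremum: min(1, 1 − 0.279 + 0.012).
1 − 0.279 + 0.012 = 0.733, so t = min(1, 0.733) = 0.733.
Check: 0.279 ⊗ 0.733 = max(0, 0.012) = 0.012 ≤ 0.012.

0.733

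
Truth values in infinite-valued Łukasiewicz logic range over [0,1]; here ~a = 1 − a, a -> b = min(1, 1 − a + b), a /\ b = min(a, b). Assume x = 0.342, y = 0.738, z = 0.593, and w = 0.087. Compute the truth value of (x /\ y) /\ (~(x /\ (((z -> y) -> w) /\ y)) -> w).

x /\ y = min(0.342, 0.738) = 0.342
z -> y = min(1, 1 − 0.593 + 0.738) = min(1, 1.145) = 1.000
(z -> y) -> w = min(1, 1 − 1.000 + 0.087) = min(1, 0.087) = 0.087
((z -> y) -> w) /\ y = min(0.087, 0.738) = 0.087
x /\ (((z -> y) -> w) /\ y) = min(0.342, 0.087) = 0.087
~(x /\ (((z -> y) -> w) /\ y)) = 1 − 0.087 = 0.913
~(x /\ (((z -> y) -> w) /\ y)) -> w = min(1, 1 − 0.913 + 0.087) = min(1, 0.174) = 0.174
(x /\ y) /\ (~(x /\ (((z -> y) -> w) /\ y)) -> w) = min(0.342, 0.174) = 0.174

0.174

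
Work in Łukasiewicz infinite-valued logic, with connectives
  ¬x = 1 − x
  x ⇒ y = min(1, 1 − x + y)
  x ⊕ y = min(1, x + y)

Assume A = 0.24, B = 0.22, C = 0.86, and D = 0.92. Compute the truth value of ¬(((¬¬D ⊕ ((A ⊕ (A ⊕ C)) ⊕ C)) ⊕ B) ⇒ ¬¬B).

0.78

¬D = 1 − 0.92 = 0.08
¬¬D = 1 − 0.08 = 0.92
A ⊕ C = min(1, 0.24 + 0.86) = min(1, 1.10) = 1.00
A ⊕ (A ⊕ C) = min(1, 0.24 + 1.00) = min(1, 1.24) = 1.00
(A ⊕ (A ⊕ C)) ⊕ C = min(1, 1.00 + 0.86) = min(1, 1.86) = 1.00
¬¬D ⊕ ((A ⊕ (A ⊕ C)) ⊕ C) = min(1, 0.92 + 1.00) = min(1, 1.92) = 1.00
(¬¬D ⊕ ((A ⊕ (A ⊕ C)) ⊕ C)) ⊕ B = min(1, 1.00 + 0.22) = min(1, 1.22) = 1.00
¬B = 1 − 0.22 = 0.78
¬¬B = 1 − 0.78 = 0.22
((¬¬D ⊕ ((A ⊕ (A ⊕ C)) ⊕ C)) ⊕ B) ⇒ ¬¬B = min(1, 1 − 1.00 + 0.22) = min(1, 0.22) = 0.22
¬(((¬¬D ⊕ ((A ⊕ (A ⊕ C)) ⊕ C)) ⊕ B) ⇒ ¬¬B) = 1 − 0.22 = 0.78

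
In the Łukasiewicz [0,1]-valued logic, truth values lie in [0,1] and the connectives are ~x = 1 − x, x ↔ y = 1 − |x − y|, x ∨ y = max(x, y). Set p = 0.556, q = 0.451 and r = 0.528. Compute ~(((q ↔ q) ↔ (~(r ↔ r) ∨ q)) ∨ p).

0.444

q ↔ q = 1 − |0.451 − 0.451| = 1 − 0.000 = 1.000
r ↔ r = 1 − |0.528 − 0.528| = 1 − 0.000 = 1.000
~(r ↔ r) = 1 − 1.000 = 0.000
~(r ↔ r) ∨ q = max(0.000, 0.451) = 0.451
(q ↔ q) ↔ (~(r ↔ r) ∨ q) = 1 − |1.000 − 0.451| = 1 − 0.549 = 0.451
((q ↔ q) ↔ (~(r ↔ r) ∨ q)) ∨ p = max(0.451, 0.556) = 0.556
~(((q ↔ q) ↔ (~(r ↔ r) ∨ q)) ∨ p) = 1 − 0.556 = 0.444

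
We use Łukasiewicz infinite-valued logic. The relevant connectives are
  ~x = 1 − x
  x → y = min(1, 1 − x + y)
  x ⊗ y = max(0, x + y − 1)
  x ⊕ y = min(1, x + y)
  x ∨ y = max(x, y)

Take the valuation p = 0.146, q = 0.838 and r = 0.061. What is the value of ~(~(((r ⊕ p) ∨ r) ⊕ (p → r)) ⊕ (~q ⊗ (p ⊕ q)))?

r ⊕ p = min(1, 0.061 + 0.146) = min(1, 0.207) = 0.207
(r ⊕ p) ∨ r = max(0.207, 0.061) = 0.207
p → r = min(1, 1 − 0.146 + 0.061) = min(1, 0.915) = 0.915
((r ⊕ p) ∨ r) ⊕ (p → r) = min(1, 0.207 + 0.915) = min(1, 1.122) = 1.000
~(((r ⊕ p) ∨ r) ⊕ (p → r)) = 1 − 1.000 = 0.000
~q = 1 − 0.838 = 0.162
p ⊕ q = min(1, 0.146 + 0.838) = min(1, 0.984) = 0.984
~q ⊗ (p ⊕ q) = max(0, 0.162 + 0.984 − 1) = max(0, 0.146) = 0.146
~(((r ⊕ p) ∨ r) ⊕ (p → r)) ⊕ (~q ⊗ (p ⊕ q)) = min(1, 0.000 + 0.146) = min(1, 0.146) = 0.146
~(~(((r ⊕ p) ∨ r) ⊕ (p → r)) ⊕ (~q ⊗ (p ⊕ q))) = 1 − 0.146 = 0.854

0.854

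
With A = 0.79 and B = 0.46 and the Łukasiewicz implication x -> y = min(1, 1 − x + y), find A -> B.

0.67

A -> B = min(1, 1 − 0.79 + 0.46) = min(1, 0.67) = 0.67
For comparison, the Gödel implication (1 if x ≤ y else y) would give 0.46.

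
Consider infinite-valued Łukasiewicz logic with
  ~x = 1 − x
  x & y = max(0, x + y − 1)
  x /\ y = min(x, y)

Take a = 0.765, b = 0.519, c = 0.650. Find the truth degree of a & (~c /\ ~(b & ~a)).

0.115

~c = 1 − 0.650 = 0.350
~a = 1 − 0.765 = 0.235
b & ~a = max(0, 0.519 + 0.235 − 1) = max(0, -0.246) = 0.000
~(b & ~a) = 1 − 0.000 = 1.000
~c /\ ~(b & ~a) = min(0.350, 1.000) = 0.350
a & (~c /\ ~(b & ~a)) = max(0, 0.765 + 0.350 − 1) = max(0, 0.115) = 0.115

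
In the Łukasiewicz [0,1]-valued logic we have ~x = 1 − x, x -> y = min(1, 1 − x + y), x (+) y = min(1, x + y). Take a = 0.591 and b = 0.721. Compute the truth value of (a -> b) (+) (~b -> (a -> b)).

a -> b = min(1, 1 − 0.591 + 0.721) = min(1, 1.130) = 1.000
~b = 1 − 0.721 = 0.279
~b -> (a -> b) = min(1, 1 − 0.279 + 1.000) = min(1, 1.721) = 1.000
(a -> b) (+) (~b -> (a -> b)) = min(1, 1.000 + 1.000) = min(1, 2.000) = 1.000

1.000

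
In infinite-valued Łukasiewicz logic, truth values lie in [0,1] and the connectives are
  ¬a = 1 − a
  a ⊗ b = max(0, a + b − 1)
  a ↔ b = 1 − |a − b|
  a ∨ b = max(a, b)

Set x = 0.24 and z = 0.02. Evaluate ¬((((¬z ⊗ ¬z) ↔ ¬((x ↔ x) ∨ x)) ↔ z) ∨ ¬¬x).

0.02

¬z = 1 − 0.02 = 0.98
¬z ⊗ ¬z = max(0, 0.98 + 0.98 − 1) = max(0, 0.96) = 0.96
x ↔ x = 1 − |0.24 − 0.24| = 1 − 0.00 = 1.00
(x ↔ x) ∨ x = max(1.00, 0.24) = 1.00
¬((x ↔ x) ∨ x) = 1 − 1.00 = 0.00
(¬z ⊗ ¬z) ↔ ¬((x ↔ x) ∨ x) = 1 − |0.96 − 0.00| = 1 − 0.96 = 0.04
((¬z ⊗ ¬z) ↔ ¬((x ↔ x) ∨ x)) ↔ z = 1 − |0.04 − 0.02| = 1 − 0.02 = 0.98
¬x = 1 − 0.24 = 0.76
¬¬x = 1 − 0.76 = 0.24
(((¬z ⊗ ¬z) ↔ ¬((x ↔ x) ∨ x)) ↔ z) ∨ ¬¬x = max(0.98, 0.24) = 0.98
¬((((¬z ⊗ ¬z) ↔ ¬((x ↔ x) ∨ x)) ↔ z) ∨ ¬¬x) = 1 − 0.98 = 0.02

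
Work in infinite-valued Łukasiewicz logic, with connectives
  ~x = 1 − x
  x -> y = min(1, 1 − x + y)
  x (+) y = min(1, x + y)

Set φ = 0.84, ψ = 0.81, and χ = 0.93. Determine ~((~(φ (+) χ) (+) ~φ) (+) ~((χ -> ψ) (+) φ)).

φ (+) χ = min(1, 0.84 + 0.93) = min(1, 1.77) = 1.00
~(φ (+) χ) = 1 − 1.00 = 0.00
~φ = 1 − 0.84 = 0.16
~(φ (+) χ) (+) ~φ = min(1, 0.00 + 0.16) = min(1, 0.16) = 0.16
χ -> ψ = min(1, 1 − 0.93 + 0.81) = min(1, 0.88) = 0.88
(χ -> ψ) (+) φ = min(1, 0.88 + 0.84) = min(1, 1.72) = 1.00
~((χ -> ψ) (+) φ) = 1 − 1.00 = 0.00
(~(φ (+) χ) (+) ~φ) (+) ~((χ -> ψ) (+) φ) = min(1, 0.16 + 0.00) = min(1, 0.16) = 0.16
~((~(φ (+) χ) (+) ~φ) (+) ~((χ -> ψ) (+) φ)) = 1 − 0.16 = 0.84

0.84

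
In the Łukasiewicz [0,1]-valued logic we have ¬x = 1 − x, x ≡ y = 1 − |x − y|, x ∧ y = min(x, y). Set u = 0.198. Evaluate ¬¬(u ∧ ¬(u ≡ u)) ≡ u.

u ≡ u = 1 − |0.198 − 0.198| = 1 − 0.000 = 1.000
¬(u ≡ u) = 1 − 1.000 = 0.000
u ∧ ¬(u ≡ u) = min(0.198, 0.000) = 0.000
¬(u ∧ ¬(u ≡ u)) = 1 − 0.000 = 1.000
¬¬(u ∧ ¬(u ≡ u)) = 1 − 1.000 = 0.000
¬¬(u ∧ ¬(u ≡ u)) ≡ u = 1 − |0.000 − 0.198| = 1 − 0.198 = 0.802

0.802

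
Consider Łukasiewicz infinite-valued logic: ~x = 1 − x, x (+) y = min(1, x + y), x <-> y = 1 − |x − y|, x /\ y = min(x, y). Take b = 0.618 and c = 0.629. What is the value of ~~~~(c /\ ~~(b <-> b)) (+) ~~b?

b <-> b = 1 − |0.618 − 0.618| = 1 − 0.000 = 1.000
~(b <-> b) = 1 − 1.000 = 0.000
~~(b <-> b) = 1 − 0.000 = 1.000
c /\ ~~(b <-> b) = min(0.629, 1.000) = 0.629
~(c /\ ~~(b <-> b)) = 1 − 0.629 = 0.371
~~(c /\ ~~(b <-> b)) = 1 − 0.371 = 0.629
~~~(c /\ ~~(b <-> b)) = 1 − 0.629 = 0.371
~~~~(c /\ ~~(b <-> b)) = 1 − 0.371 = 0.629
~b = 1 − 0.618 = 0.382
~~b = 1 − 0.382 = 0.618
~~~~(c /\ ~~(b <-> b)) (+) ~~b = min(1, 0.629 + 0.618) = min(1, 1.247) = 1.000

1.000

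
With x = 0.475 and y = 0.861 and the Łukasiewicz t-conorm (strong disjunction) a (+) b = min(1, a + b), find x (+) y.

x (+) y = min(1, 0.475 + 0.861) = min(1, 1.336) = 1.000
For comparison, the Gödel t-conorm max(a, b) would give 0.861.

1.000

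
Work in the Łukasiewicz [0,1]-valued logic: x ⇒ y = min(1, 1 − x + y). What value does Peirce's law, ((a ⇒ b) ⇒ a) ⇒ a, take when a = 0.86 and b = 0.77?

0.91

a ⇒ b = min(1, 1 − 0.86 + 0.77) = min(1, 0.91) = 0.91
(a ⇒ b) ⇒ a = min(1, 1 − 0.91 + 0.86) = min(1, 0.95) = 0.95
((a ⇒ b) ⇒ a) ⇒ a = min(1, 1 − 0.95 + 0.86) = min(1, 0.91) = 0.91
(The value 0.91 < 1 shows this instance is not satisfied; not a Ł∞-tautology in general.)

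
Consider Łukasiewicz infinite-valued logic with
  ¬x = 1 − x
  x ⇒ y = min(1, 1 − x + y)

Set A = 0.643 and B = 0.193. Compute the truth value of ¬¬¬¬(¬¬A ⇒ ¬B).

¬A = 1 − 0.643 = 0.357
¬¬A = 1 − 0.357 = 0.643
¬B = 1 − 0.193 = 0.807
¬¬A ⇒ ¬B = min(1, 1 − 0.643 + 0.807) = min(1, 1.164) = 1.000
¬(¬¬A ⇒ ¬B) = 1 − 1.000 = 0.000
¬¬(¬¬A ⇒ ¬B) = 1 − 0.000 = 1.000
¬¬¬(¬¬A ⇒ ¬B) = 1 − 1.000 = 0.000
¬¬¬¬(¬¬A ⇒ ¬B) = 1 − 0.000 = 1.000

1.000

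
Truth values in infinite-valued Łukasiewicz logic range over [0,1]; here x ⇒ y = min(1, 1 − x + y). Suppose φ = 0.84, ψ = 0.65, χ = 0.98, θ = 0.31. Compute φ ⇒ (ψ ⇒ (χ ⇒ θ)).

0.84

χ ⇒ θ = min(1, 1 − 0.98 + 0.31) = min(1, 0.33) = 0.33
ψ ⇒ (χ ⇒ θ) = min(1, 1 − 0.65 + 0.33) = min(1, 0.68) = 0.68
φ ⇒ (ψ ⇒ (χ ⇒ θ)) = min(1, 1 − 0.84 + 0.68) = min(1, 0.84) = 0.84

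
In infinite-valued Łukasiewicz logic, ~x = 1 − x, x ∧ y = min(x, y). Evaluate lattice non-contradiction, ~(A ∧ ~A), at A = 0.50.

0.50

~A = 1 − 0.50 = 0.50
A ∧ ~A = min(0.50, 0.50) = 0.50
~(A ∧ ~A) = 1 − 0.50 = 0.50
(The value 0.50 < 1 shows this instance is not satisfied; not a Ł∞-tautology — its value is 1 − min(a, 1−a).)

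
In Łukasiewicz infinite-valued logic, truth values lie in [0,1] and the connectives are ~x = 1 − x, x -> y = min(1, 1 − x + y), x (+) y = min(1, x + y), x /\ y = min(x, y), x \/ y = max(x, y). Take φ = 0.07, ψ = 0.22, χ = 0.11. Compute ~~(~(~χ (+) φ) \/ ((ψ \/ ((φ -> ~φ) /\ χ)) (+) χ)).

0.33

~χ = 1 − 0.11 = 0.89
~χ (+) φ = min(1, 0.89 + 0.07) = min(1, 0.96) = 0.96
~(~χ (+) φ) = 1 − 0.96 = 0.04
~φ = 1 − 0.07 = 0.93
φ -> ~φ = min(1, 1 − 0.07 + 0.93) = min(1, 1.86) = 1.00
(φ -> ~φ) /\ χ = min(1.00, 0.11) = 0.11
ψ \/ ((φ -> ~φ) /\ χ) = max(0.22, 0.11) = 0.22
(ψ \/ ((φ -> ~φ) /\ χ)) (+) χ = min(1, 0.22 + 0.11) = min(1, 0.33) = 0.33
~(~χ (+) φ) \/ ((ψ \/ ((φ -> ~φ) /\ χ)) (+) χ) = max(0.04, 0.33) = 0.33
~(~(~χ (+) φ) \/ ((ψ \/ ((φ -> ~φ) /\ χ)) (+) χ)) = 1 − 0.33 = 0.67
~~(~(~χ (+) φ) \/ ((ψ \/ ((φ -> ~φ) /\ χ)) (+) χ)) = 1 − 0.67 = 0.33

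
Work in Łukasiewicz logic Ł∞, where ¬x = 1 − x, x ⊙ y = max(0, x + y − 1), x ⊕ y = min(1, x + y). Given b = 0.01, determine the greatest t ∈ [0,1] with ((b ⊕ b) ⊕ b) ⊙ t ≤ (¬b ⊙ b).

0.97

b ⊕ b = min(1, 0.01 + 0.01) = min(1, 0.02) = 0.02
(b ⊕ b) ⊕ b = min(1, 0.02 + 0.01) = min(1, 0.03) = 0.03
So the left factor is (b ⊕ b) ⊕ b = 0.03.
¬b = 1 − 0.01 = 0.99
¬b ⊙ b = max(0, 0.99 + 0.01 − 1) = max(0, 0.00) = 0.00
So the right-hand bound is ¬b ⊙ b = 0.00.
The residuum of the Łukasiewicz t-norm gives the supremum: min(1, 1 − 0.03 + 0.00).
1 − 0.03 + 0.00 = 0.97, so t = min(1, 0.97) = 0.97.
Check: 0.03 ⊙ 0.97 = max(0, 0.00) = 0.00 ≤ 0.00.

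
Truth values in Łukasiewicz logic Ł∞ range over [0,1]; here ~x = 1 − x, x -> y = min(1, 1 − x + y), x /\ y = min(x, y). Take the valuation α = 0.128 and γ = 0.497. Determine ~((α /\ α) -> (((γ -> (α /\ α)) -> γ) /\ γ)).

α /\ α = min(0.128, 0.128) = 0.128
γ -> (α /\ α) = min(1, 1 − 0.497 + 0.128) = min(1, 0.631) = 0.631
(γ -> (α /\ α)) -> γ = min(1, 1 − 0.631 + 0.497) = min(1, 0.866) = 0.866
((γ -> (α /\ α)) -> γ) /\ γ = min(0.866, 0.497) = 0.497
(α /\ α) -> (((γ -> (α /\ α)) -> γ) /\ γ) = min(1, 1 − 0.128 + 0.497) = min(1, 1.369) = 1.000
~((α /\ α) -> (((γ -> (α /\ α)) -> γ) /\ γ)) = 1 − 1.000 = 0.000

0.000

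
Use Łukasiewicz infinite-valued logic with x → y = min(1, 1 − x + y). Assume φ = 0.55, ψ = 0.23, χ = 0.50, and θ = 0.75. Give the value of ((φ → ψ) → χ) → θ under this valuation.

0.93

φ → ψ = min(1, 1 − 0.55 + 0.23) = min(1, 0.68) = 0.68
(φ → ψ) → χ = min(1, 1 − 0.68 + 0.50) = min(1, 0.82) = 0.82
((φ → ψ) → χ) → θ = min(1, 1 − 0.82 + 0.75) = min(1, 0.93) = 0.93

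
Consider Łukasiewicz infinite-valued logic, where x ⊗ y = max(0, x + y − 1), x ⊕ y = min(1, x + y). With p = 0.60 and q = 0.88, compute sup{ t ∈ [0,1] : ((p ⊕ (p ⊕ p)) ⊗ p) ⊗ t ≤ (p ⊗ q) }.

0.88

p ⊕ p = min(1, 0.60 + 0.60) = min(1, 1.20) = 1.00
p ⊕ (p ⊕ p) = min(1, 0.60 + 1.00) = min(1, 1.60) = 1.00
(p ⊕ (p ⊕ p)) ⊗ p = max(0, 1.00 + 0.60 − 1) = max(0, 0.60) = 0.60
So the left factor is (p ⊕ (p ⊕ p)) ⊗ p = 0.60.
p ⊗ q = max(0, 0.60 + 0.88 − 1) = max(0, 0.48) = 0.48
So the right-hand bound is p ⊗ q = 0.48.
The residuum of the Łukasiewicz t-norm gives the supremum: min(1, 1 − 0.60 + 0.48).
1 − 0.60 + 0.48 = 0.88, so t = min(1, 0.88) = 0.88.
Check: 0.60 ⊗ 0.88 = max(0, 0.48) = 0.48 ≤ 0.48.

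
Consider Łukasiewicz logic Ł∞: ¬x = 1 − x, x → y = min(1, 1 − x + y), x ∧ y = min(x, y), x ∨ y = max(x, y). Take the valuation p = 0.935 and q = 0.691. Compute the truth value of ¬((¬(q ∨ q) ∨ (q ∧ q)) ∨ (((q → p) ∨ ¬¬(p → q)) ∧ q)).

q ∨ q = max(0.691, 0.691) = 0.691
¬(q ∨ q) = 1 − 0.691 = 0.309
q ∧ q = min(0.691, 0.691) = 0.691
¬(q ∨ q) ∨ (q ∧ q) = max(0.309, 0.691) = 0.691
q → p = min(1, 1 − 0.691 + 0.935) = min(1, 1.244) = 1.000
p → q = min(1, 1 − 0.935 + 0.691) = min(1, 0.756) = 0.756
¬(p → q) = 1 − 0.756 = 0.244
¬¬(p → q) = 1 − 0.244 = 0.756
(q → p) ∨ ¬¬(p → q) = max(1.000, 0.756) = 1.000
((q → p) ∨ ¬¬(p → q)) ∧ q = min(1.000, 0.691) = 0.691
(¬(q ∨ q) ∨ (q ∧ q)) ∨ (((q → p) ∨ ¬¬(p → q)) ∧ q) = max(0.691, 0.691) = 0.691
¬((¬(q ∨ q) ∨ (q ∧ q)) ∨ (((q → p) ∨ ¬¬(p → q)) ∧ q)) = 1 − 0.691 = 0.309

0.309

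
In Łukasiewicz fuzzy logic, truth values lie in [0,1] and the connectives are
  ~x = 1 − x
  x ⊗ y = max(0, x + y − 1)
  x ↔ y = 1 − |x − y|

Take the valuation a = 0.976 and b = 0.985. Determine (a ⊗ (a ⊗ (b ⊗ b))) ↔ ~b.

0.093

b ⊗ b = max(0, 0.985 + 0.985 − 1) = max(0, 0.970) = 0.970
a ⊗ (b ⊗ b) = max(0, 0.976 + 0.970 − 1) = max(0, 0.946) = 0.946
a ⊗ (a ⊗ (b ⊗ b)) = max(0, 0.976 + 0.946 − 1) = max(0, 0.922) = 0.922
~b = 1 − 0.985 = 0.015
(a ⊗ (a ⊗ (b ⊗ b))) ↔ ~b = 1 − |0.922 − 0.015| = 1 − 0.907 = 0.093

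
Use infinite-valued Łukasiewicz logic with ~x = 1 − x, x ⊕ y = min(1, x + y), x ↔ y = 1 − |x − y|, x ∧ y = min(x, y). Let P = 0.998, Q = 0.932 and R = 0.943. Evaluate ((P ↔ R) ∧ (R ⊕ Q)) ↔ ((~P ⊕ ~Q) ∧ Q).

P ↔ R = 1 − |0.998 − 0.943| = 1 − 0.055 = 0.945
R ⊕ Q = min(1, 0.943 + 0.932) = min(1, 1.875) = 1.000
(P ↔ R) ∧ (R ⊕ Q) = min(0.945, 1.000) = 0.945
~P = 1 − 0.998 = 0.002
~Q = 1 − 0.932 = 0.068
~P ⊕ ~Q = min(1, 0.002 + 0.068) = min(1, 0.070) = 0.070
(~P ⊕ ~Q) ∧ Q = min(0.070, 0.932) = 0.070
((P ↔ R) ∧ (R ⊕ Q)) ↔ ((~P ⊕ ~Q) ∧ Q) = 1 − |0.945 − 0.070| = 1 − 0.875 = 0.125

0.125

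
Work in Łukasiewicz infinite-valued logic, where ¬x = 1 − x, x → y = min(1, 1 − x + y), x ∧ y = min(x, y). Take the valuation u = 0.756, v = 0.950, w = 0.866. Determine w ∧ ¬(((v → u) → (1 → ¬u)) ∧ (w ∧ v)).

0.562

v → u = min(1, 1 − 0.950 + 0.756) = min(1, 0.806) = 0.806
¬u = 1 − 0.756 = 0.244
1 → ¬u = min(1, 1 − 1.000 + 0.244) = min(1, 0.244) = 0.244
(v → u) → (1 → ¬u) = min(1, 1 − 0.806 + 0.244) = min(1, 0.438) = 0.438
w ∧ v = min(0.866, 0.950) = 0.866
((v → u) → (1 → ¬u)) ∧ (w ∧ v) = min(0.438, 0.866) = 0.438
¬(((v → u) → (1 → ¬u)) ∧ (w ∧ v)) = 1 − 0.438 = 0.562
w ∧ ¬(((v → u) → (1 → ¬u)) ∧ (w ∧ v)) = min(0.866, 0.562) = 0.562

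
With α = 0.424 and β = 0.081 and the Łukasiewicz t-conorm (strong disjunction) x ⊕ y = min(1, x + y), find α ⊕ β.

0.505

α ⊕ β = min(1, 0.424 + 0.081) = min(1, 0.505) = 0.505
For comparison, the Gödel t-conorm max(x, y) would give 0.424.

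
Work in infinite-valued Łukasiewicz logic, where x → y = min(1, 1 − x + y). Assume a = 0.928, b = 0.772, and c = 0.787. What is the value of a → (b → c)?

b → c = min(1, 1 − 0.772 + 0.787) = min(1, 1.015) = 1.000
a → (b → c) = min(1, 1 − 0.928 + 1.000) = min(1, 1.072) = 1.000

1.000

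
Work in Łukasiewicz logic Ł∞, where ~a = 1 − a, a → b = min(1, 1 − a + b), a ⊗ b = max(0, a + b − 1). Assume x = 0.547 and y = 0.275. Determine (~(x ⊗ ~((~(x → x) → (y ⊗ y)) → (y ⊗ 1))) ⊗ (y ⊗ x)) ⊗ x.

0.000

x → x = min(1, 1 − 0.547 + 0.547) = min(1, 1.000) = 1.000
~(x → x) = 1 − 1.000 = 0.000
y ⊗ y = max(0, 0.275 + 0.275 − 1) = max(0, -0.450) = 0.000
~(x → x) → (y ⊗ y) = min(1, 1 − 0.000 + 0.000) = min(1, 1.000) = 1.000
y ⊗ 1 = max(0, 0.275 + 1.000 − 1) = max(0, 0.275) = 0.275
(~(x → x) → (y ⊗ y)) → (y ⊗ 1) = min(1, 1 − 1.000 + 0.275) = min(1, 0.275) = 0.275
~((~(x → x) → (y ⊗ y)) → (y ⊗ 1)) = 1 − 0.275 = 0.725
x ⊗ ~((~(x → x) → (y ⊗ y)) → (y ⊗ 1)) = max(0, 0.547 + 0.725 − 1) = max(0, 0.272) = 0.272
~(x ⊗ ~((~(x → x) → (y ⊗ y)) → (y ⊗ 1))) = 1 − 0.272 = 0.728
y ⊗ x = max(0, 0.275 + 0.547 − 1) = max(0, -0.178) = 0.000
~(x ⊗ ~((~(x → x) → (y ⊗ y)) → (y ⊗ 1))) ⊗ (y ⊗ x) = max(0, 0.728 + 0.000 − 1) = max(0, -0.272) = 0.000
(~(x ⊗ ~((~(x → x) → (y ⊗ y)) → (y ⊗ 1))) ⊗ (y ⊗ x)) ⊗ x = max(0, 0.000 + 0.547 − 1) = max(0, -0.453) = 0.000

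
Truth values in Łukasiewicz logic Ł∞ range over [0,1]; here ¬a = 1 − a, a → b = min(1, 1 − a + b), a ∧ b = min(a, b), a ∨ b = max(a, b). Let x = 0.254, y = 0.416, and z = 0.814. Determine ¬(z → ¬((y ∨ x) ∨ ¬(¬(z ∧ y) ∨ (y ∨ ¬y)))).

y ∨ x = max(0.416, 0.254) = 0.416
z ∧ y = min(0.814, 0.416) = 0.416
¬(z ∧ y) = 1 − 0.416 = 0.584
¬y = 1 − 0.416 = 0.584
y ∨ ¬y = max(0.416, 0.584) = 0.584
¬(z ∧ y) ∨ (y ∨ ¬y) = max(0.584, 0.584) = 0.584
¬(¬(z ∧ y) ∨ (y ∨ ¬y)) = 1 − 0.584 = 0.416
(y ∨ x) ∨ ¬(¬(z ∧ y) ∨ (y ∨ ¬y)) = max(0.416, 0.416) = 0.416
¬((y ∨ x) ∨ ¬(¬(z ∧ y) ∨ (y ∨ ¬y))) = 1 − 0.416 = 0.584
z → ¬((y ∨ x) ∨ ¬(¬(z ∧ y) ∨ (y ∨ ¬y))) = min(1, 1 − 0.814 + 0.584) = min(1, 0.770) = 0.770
¬(z → ¬((y ∨ x) ∨ ¬(¬(z ∧ y) ∨ (y ∨ ¬y)))) = 1 − 0.770 = 0.230

0.230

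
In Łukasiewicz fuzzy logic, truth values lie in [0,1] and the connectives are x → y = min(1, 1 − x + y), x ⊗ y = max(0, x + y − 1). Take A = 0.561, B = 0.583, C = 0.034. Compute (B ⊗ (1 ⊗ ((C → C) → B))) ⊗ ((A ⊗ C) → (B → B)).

C → C = min(1, 1 − 0.034 + 0.034) = min(1, 1.000) = 1.000
(C → C) → B = min(1, 1 − 1.000 + 0.583) = min(1, 0.583) = 0.583
1 ⊗ ((C → C) → B) = max(0, 1.000 + 0.583 − 1) = max(0, 0.583) = 0.583
B ⊗ (1 ⊗ ((C → C) → B)) = max(0, 0.583 + 0.583 − 1) = max(0, 0.166) = 0.166
A ⊗ C = max(0, 0.561 + 0.034 − 1) = max(0, -0.405) = 0.000
B → B = min(1, 1 − 0.583 + 0.583) = min(1, 1.000) = 1.000
(A ⊗ C) → (B → B) = min(1, 1 − 0.000 + 1.000) = min(1, 2.000) = 1.000
(B ⊗ (1 ⊗ ((C → C) → B))) ⊗ ((A ⊗ C) → (B → B)) = max(0, 0.166 + 1.000 − 1) = max(0, 0.166) = 0.166

0.166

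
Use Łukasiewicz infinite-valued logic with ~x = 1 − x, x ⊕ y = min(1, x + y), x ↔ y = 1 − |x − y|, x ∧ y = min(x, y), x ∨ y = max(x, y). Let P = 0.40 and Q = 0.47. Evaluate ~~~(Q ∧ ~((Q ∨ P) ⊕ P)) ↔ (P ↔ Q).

0.94

Q ∨ P = max(0.47, 0.40) = 0.47
(Q ∨ P) ⊕ P = min(1, 0.47 + 0.40) = min(1, 0.87) = 0.87
~((Q ∨ P) ⊕ P) = 1 − 0.87 = 0.13
Q ∧ ~((Q ∨ P) ⊕ P) = min(0.47, 0.13) = 0.13
~(Q ∧ ~((Q ∨ P) ⊕ P)) = 1 − 0.13 = 0.87
~~(Q ∧ ~((Q ∨ P) ⊕ P)) = 1 − 0.87 = 0.13
~~~(Q ∧ ~((Q ∨ P) ⊕ P)) = 1 − 0.13 = 0.87
P ↔ Q = 1 − |0.40 − 0.47| = 1 − 0.07 = 0.93
~~~(Q ∧ ~((Q ∨ P) ⊕ P)) ↔ (P ↔ Q) = 1 − |0.87 − 0.93| = 1 − 0.06 = 0.94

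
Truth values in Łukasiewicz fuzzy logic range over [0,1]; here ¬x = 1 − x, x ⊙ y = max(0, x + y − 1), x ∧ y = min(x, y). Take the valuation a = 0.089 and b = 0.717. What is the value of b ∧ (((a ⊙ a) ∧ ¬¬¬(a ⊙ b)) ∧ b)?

0.000

a ⊙ a = max(0, 0.089 + 0.089 − 1) = max(0, -0.822) = 0.000
a ⊙ b = max(0, 0.089 + 0.717 − 1) = max(0, -0.194) = 0.000
¬(a ⊙ b) = 1 − 0.000 = 1.000
¬¬(a ⊙ b) = 1 − 1.000 = 0.000
¬¬¬(a ⊙ b) = 1 − 0.000 = 1.000
(a ⊙ a) ∧ ¬¬¬(a ⊙ b) = min(0.000, 1.000) = 0.000
((a ⊙ a) ∧ ¬¬¬(a ⊙ b)) ∧ b = min(0.000, 0.717) = 0.000
b ∧ (((a ⊙ a) ∧ ¬¬¬(a ⊙ b)) ∧ b) = min(0.717, 0.000) = 0.000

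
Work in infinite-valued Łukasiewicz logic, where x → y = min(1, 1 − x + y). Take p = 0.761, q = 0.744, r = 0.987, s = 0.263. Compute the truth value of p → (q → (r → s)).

0.771

r → s = min(1, 1 − 0.987 + 0.263) = min(1, 0.276) = 0.276
q → (r → s) = min(1, 1 − 0.744 + 0.276) = min(1, 0.532) = 0.532
p → (q → (r → s)) = min(1, 1 − 0.761 + 0.532) = min(1, 0.771) = 0.771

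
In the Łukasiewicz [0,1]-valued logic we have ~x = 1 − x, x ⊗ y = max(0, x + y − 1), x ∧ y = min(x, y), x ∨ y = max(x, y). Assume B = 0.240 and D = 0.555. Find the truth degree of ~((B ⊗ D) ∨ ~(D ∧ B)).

B ⊗ D = max(0, 0.240 + 0.555 − 1) = max(0, -0.205) = 0.000
D ∧ B = min(0.555, 0.240) = 0.240
~(D ∧ B) = 1 − 0.240 = 0.760
(B ⊗ D) ∨ ~(D ∧ B) = max(0.000, 0.760) = 0.760
~((B ⊗ D) ∨ ~(D ∧ B)) = 1 − 0.760 = 0.240

0.240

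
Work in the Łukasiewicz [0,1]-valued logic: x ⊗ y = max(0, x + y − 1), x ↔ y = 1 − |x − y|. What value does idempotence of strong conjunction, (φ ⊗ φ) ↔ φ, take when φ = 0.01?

0.99

φ ⊗ φ = max(0, 0.01 + 0.01 − 1) = max(0, -0.98) = 0.00
(φ ⊗ φ) ↔ φ = 1 − |0.00 − 0.01| = 1 − 0.01 = 0.99
(The value 0.99 < 1 shows this instance is not satisfied; fails in Ł∞ since a ⊗ a = max(0, 2a−1) ≠ a in general.)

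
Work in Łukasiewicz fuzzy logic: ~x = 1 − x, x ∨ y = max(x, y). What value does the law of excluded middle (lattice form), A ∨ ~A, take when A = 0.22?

0.78

~A = 1 − 0.22 = 0.78
A ∨ ~A = max(0.22, 0.78) = 0.78
(The value 0.78 < 1 shows this instance is not satisfied; not a Ł∞-tautology — its value is max(a, 1−a).)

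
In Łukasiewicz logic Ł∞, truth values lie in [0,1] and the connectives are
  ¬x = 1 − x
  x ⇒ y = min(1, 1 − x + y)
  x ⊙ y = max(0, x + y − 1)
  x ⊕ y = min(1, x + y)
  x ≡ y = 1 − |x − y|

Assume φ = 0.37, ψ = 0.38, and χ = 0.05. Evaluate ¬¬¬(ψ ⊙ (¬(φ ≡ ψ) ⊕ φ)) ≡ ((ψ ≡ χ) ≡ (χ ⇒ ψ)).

0.67

φ ≡ ψ = 1 − |0.37 − 0.38| = 1 − 0.01 = 0.99
¬(φ ≡ ψ) = 1 − 0.99 = 0.01
¬(φ ≡ ψ) ⊕ φ = min(1, 0.01 + 0.37) = min(1, 0.38) = 0.38
ψ ⊙ (¬(φ ≡ ψ) ⊕ φ) = max(0, 0.38 + 0.38 − 1) = max(0, -0.24) = 0.00
¬(ψ ⊙ (¬(φ ≡ ψ) ⊕ φ)) = 1 − 0.00 = 1.00
¬¬(ψ ⊙ (¬(φ ≡ ψ) ⊕ φ)) = 1 − 1.00 = 0.00
¬¬¬(ψ ⊙ (¬(φ ≡ ψ) ⊕ φ)) = 1 − 0.00 = 1.00
ψ ≡ χ = 1 − |0.38 − 0.05| = 1 − 0.33 = 0.67
χ ⇒ ψ = min(1, 1 − 0.05 + 0.38) = min(1, 1.33) = 1.00
(ψ ≡ χ) ≡ (χ ⇒ ψ) = 1 − |0.67 − 1.00| = 1 − 0.33 = 0.67
¬¬¬(ψ ⊙ (¬(φ ≡ ψ) ⊕ φ)) ≡ ((ψ ≡ χ) ≡ (χ ⇒ ψ)) = 1 − |1.00 − 0.67| = 1 − 0.33 = 0.67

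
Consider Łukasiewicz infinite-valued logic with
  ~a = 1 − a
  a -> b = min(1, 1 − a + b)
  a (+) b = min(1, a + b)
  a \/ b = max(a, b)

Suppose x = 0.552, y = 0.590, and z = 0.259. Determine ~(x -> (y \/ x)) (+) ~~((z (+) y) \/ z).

0.849

y \/ x = max(0.590, 0.552) = 0.590
x -> (y \/ x) = min(1, 1 − 0.552 + 0.590) = min(1, 1.038) = 1.000
~(x -> (y \/ x)) = 1 − 1.000 = 0.000
z (+) y = min(1, 0.259 + 0.590) = min(1, 0.849) = 0.849
(z (+) y) \/ z = max(0.849, 0.259) = 0.849
~((z (+) y) \/ z) = 1 − 0.849 = 0.151
~~((z (+) y) \/ z) = 1 − 0.151 = 0.849
~(x -> (y \/ x)) (+) ~~((z (+) y) \/ z) = min(1, 0.000 + 0.849) = min(1, 0.849) = 0.849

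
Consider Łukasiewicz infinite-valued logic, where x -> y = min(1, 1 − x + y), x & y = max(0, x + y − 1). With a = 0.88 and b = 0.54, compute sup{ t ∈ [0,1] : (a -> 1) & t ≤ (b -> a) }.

a -> 1 = min(1, 1 − 0.88 + 1.00) = min(1, 1.12) = 1.00
So the left factor is a -> 1 = 1.00.
b -> a = min(1, 1 − 0.54 + 0.88) = min(1, 1.34) = 1.00
So the right-hand bound is b -> a = 1.00.
The residuum of the Łukasiewicz t-norm gives the supremum: min(1, 1 − 1.00 + 1.00).
1 − 1.00 + 1.00 = 1.00, so t = min(1, 1.00) = 1.00.
Check: 1.00 & 1.00 = max(0, 1.00) = 1.00 ≤ 1.00.

1.00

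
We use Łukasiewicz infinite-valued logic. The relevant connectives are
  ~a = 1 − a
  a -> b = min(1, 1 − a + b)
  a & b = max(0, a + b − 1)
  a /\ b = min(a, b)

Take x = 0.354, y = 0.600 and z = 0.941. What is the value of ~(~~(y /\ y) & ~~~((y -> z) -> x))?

0.754

y /\ y = min(0.600, 0.600) = 0.600
~(y /\ y) = 1 − 0.600 = 0.400
~~(y /\ y) = 1 − 0.400 = 0.600
y -> z = min(1, 1 − 0.600 + 0.941) = min(1, 1.341) = 1.000
(y -> z) -> x = min(1, 1 − 1.000 + 0.354) = min(1, 0.354) = 0.354
~((y -> z) -> x) = 1 − 0.354 = 0.646
~~((y -> z) -> x) = 1 − 0.646 = 0.354
~~~((y -> z) -> x) = 1 − 0.354 = 0.646
~~(y /\ y) & ~~~((y -> z) -> x) = max(0, 0.600 + 0.646 − 1) = max(0, 0.246) = 0.246
~(~~(y /\ y) & ~~~((y -> z) -> x)) = 1 − 0.246 = 0.754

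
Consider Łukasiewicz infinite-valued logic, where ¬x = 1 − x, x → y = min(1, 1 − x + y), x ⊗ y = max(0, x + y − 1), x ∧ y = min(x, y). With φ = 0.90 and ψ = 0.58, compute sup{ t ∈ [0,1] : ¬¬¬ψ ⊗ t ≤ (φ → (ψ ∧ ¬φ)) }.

0.78

¬ψ = 1 − 0.58 = 0.42
¬¬ψ = 1 − 0.42 = 0.58
¬¬¬ψ = 1 − 0.58 = 0.42
So the left factor is ¬¬¬ψ = 0.42.
¬φ = 1 − 0.90 = 0.10
ψ ∧ ¬φ = min(0.58, 0.10) = 0.10
φ → (ψ ∧ ¬φ) = min(1, 1 − 0.90 + 0.10) = min(1, 0.20) = 0.20
So the right-hand bound is φ → (ψ ∧ ¬φ) = 0.20.
The residuum of the Łukasiewicz t-norm gives the supremum: min(1, 1 − 0.42 + 0.20).
1 − 0.42 + 0.20 = 0.78, so t = min(1, 0.78) = 0.78.
Check: 0.42 ⊗ 0.78 = max(0, 0.20) = 0.20 ≤ 0.20.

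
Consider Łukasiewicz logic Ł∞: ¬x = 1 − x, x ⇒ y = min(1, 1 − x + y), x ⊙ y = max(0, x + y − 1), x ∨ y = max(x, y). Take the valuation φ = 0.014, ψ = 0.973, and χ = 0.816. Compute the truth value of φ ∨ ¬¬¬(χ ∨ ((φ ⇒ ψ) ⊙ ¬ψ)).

φ ⇒ ψ = min(1, 1 − 0.014 + 0.973) = min(1, 1.959) = 1.000
¬ψ = 1 − 0.973 = 0.027
(φ ⇒ ψ) ⊙ ¬ψ = max(0, 1.000 + 0.027 − 1) = max(0, 0.027) = 0.027
χ ∨ ((φ ⇒ ψ) ⊙ ¬ψ) = max(0.816, 0.027) = 0.816
¬(χ ∨ ((φ ⇒ ψ) ⊙ ¬ψ)) = 1 − 0.816 = 0.184
¬¬(χ ∨ ((φ ⇒ ψ) ⊙ ¬ψ)) = 1 − 0.184 = 0.816
¬¬¬(χ ∨ ((φ ⇒ ψ) ⊙ ¬ψ)) = 1 − 0.816 = 0.184
φ ∨ ¬¬¬(χ ∨ ((φ ⇒ ψ) ⊙ ¬ψ)) = max(0.014, 0.184) = 0.184

0.184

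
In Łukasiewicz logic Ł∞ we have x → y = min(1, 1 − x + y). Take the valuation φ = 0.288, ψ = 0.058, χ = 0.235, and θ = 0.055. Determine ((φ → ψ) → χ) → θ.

φ → ψ = min(1, 1 − 0.288 + 0.058) = min(1, 0.770) = 0.770
(φ → ψ) → χ = min(1, 1 − 0.770 + 0.235) = min(1, 0.465) = 0.465
((φ → ψ) → χ) → θ = min(1, 1 − 0.465 + 0.055) = min(1, 0.590) = 0.590

0.590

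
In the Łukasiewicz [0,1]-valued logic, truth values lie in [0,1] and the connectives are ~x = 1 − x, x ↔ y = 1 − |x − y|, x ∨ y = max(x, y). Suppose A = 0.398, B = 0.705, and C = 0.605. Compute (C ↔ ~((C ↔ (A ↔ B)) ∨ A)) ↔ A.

0.915

A ↔ B = 1 − |0.398 − 0.705| = 1 − 0.307 = 0.693
C ↔ (A ↔ B) = 1 − |0.605 − 0.693| = 1 − 0.088 = 0.912
(C ↔ (A ↔ B)) ∨ A = max(0.912, 0.398) = 0.912
~((C ↔ (A ↔ B)) ∨ A) = 1 − 0.912 = 0.088
C ↔ ~((C ↔ (A ↔ B)) ∨ A) = 1 − |0.605 − 0.088| = 1 − 0.517 = 0.483
(C ↔ ~((C ↔ (A ↔ B)) ∨ A)) ↔ A = 1 − |0.483 − 0.398| = 1 − 0.085 = 0.915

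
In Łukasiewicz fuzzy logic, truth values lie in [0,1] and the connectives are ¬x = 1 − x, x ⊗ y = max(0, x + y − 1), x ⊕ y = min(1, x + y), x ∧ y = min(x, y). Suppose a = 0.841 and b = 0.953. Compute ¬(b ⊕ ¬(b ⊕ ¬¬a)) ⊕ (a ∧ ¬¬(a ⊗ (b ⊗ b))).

0.794

¬a = 1 − 0.841 = 0.159
¬¬a = 1 − 0.159 = 0.841
b ⊕ ¬¬a = min(1, 0.953 + 0.841) = min(1, 1.794) = 1.000
¬(b ⊕ ¬¬a) = 1 − 1.000 = 0.000
b ⊕ ¬(b ⊕ ¬¬a) = min(1, 0.953 + 0.000) = min(1, 0.953) = 0.953
¬(b ⊕ ¬(b ⊕ ¬¬a)) = 1 − 0.953 = 0.047
b ⊗ b = max(0, 0.953 + 0.953 − 1) = max(0, 0.906) = 0.906
a ⊗ (b ⊗ b) = max(0, 0.841 + 0.906 − 1) = max(0, 0.747) = 0.747
¬(a ⊗ (b ⊗ b)) = 1 − 0.747 = 0.253
¬¬(a ⊗ (b ⊗ b)) = 1 − 0.253 = 0.747
a ∧ ¬¬(a ⊗ (b ⊗ b)) = min(0.841, 0.747) = 0.747
¬(b ⊕ ¬(b ⊕ ¬¬a)) ⊕ (a ∧ ¬¬(a ⊗ (b ⊗ b))) = min(1, 0.047 + 0.747) = min(1, 0.794) = 0.794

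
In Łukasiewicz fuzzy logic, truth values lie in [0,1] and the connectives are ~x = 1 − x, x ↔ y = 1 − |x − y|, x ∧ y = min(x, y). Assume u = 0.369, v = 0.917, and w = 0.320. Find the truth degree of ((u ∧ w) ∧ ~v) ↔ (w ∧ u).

0.763

u ∧ w = min(0.369, 0.320) = 0.320
~v = 1 − 0.917 = 0.083
(u ∧ w) ∧ ~v = min(0.320, 0.083) = 0.083
w ∧ u = min(0.320, 0.369) = 0.320
((u ∧ w) ∧ ~v) ↔ (w ∧ u) = 1 − |0.083 − 0.320| = 1 − 0.237 = 0.763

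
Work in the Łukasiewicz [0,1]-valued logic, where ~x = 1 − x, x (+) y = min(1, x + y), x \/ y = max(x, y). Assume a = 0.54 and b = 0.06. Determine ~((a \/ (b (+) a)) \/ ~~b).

b (+) a = min(1, 0.06 + 0.54) = min(1, 0.60) = 0.60
a \/ (b (+) a) = max(0.54, 0.60) = 0.60
~b = 1 − 0.06 = 0.94
~~b = 1 − 0.94 = 0.06
(a \/ (b (+) a)) \/ ~~b = max(0.60, 0.06) = 0.60
~((a \/ (b (+) a)) \/ ~~b) = 1 − 0.60 = 0.40

0.40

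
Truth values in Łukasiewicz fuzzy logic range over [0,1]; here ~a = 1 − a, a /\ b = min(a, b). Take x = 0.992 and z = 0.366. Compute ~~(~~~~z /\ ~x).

0.008

~z = 1 − 0.366 = 0.634
~~z = 1 − 0.634 = 0.366
~~~z = 1 − 0.366 = 0.634
~~~~z = 1 − 0.634 = 0.366
~x = 1 − 0.992 = 0.008
~~~~z /\ ~x = min(0.366, 0.008) = 0.008
~(~~~~z /\ ~x) = 1 − 0.008 = 0.992
~~(~~~~z /\ ~x) = 1 − 0.992 = 0.008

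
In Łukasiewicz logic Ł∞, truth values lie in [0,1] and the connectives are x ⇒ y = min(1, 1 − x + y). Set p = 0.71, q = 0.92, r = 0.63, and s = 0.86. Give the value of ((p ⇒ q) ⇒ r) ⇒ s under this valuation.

1.00

p ⇒ q = min(1, 1 − 0.71 + 0.92) = min(1, 1.21) = 1.00
(p ⇒ q) ⇒ r = min(1, 1 − 1.00 + 0.63) = min(1, 0.63) = 0.63
((p ⇒ q) ⇒ r) ⇒ s = min(1, 1 − 0.63 + 0.86) = min(1, 1.23) = 1.00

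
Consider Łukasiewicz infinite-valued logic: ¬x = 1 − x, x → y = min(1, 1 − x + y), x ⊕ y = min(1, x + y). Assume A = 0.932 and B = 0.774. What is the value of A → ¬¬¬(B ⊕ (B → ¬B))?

¬B = 1 − 0.774 = 0.226
B → ¬B = min(1, 1 − 0.774 + 0.226) = min(1, 0.452) = 0.452
B ⊕ (B → ¬B) = min(1, 0.774 + 0.452) = min(1, 1.226) = 1.000
¬(B ⊕ (B → ¬B)) = 1 − 1.000 = 0.000
¬¬(B ⊕ (B → ¬B)) = 1 − 0.000 = 1.000
¬¬¬(B ⊕ (B → ¬B)) = 1 − 1.000 = 0.000
A → ¬¬¬(B ⊕ (B → ¬B)) = min(1, 1 − 0.932 + 0.000) = min(1, 0.068) = 0.068

0.068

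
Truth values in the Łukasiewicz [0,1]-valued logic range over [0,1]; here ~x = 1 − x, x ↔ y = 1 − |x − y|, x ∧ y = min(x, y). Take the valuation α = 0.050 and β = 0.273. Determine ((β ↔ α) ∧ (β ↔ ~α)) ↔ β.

β ↔ α = 1 − |0.273 − 0.050| = 1 − 0.223 = 0.777
~α = 1 − 0.050 = 0.950
β ↔ ~α = 1 − |0.273 − 0.950| = 1 − 0.677 = 0.323
(β ↔ α) ∧ (β ↔ ~α) = min(0.777, 0.323) = 0.323
((β ↔ α) ∧ (β ↔ ~α)) ↔ β = 1 − |0.323 − 0.273| = 1 − 0.050 = 0.950

0.950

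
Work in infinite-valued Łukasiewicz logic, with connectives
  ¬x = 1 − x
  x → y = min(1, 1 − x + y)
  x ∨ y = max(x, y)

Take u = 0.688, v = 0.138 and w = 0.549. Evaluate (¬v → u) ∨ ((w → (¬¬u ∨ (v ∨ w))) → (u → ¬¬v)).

0.826

¬v = 1 − 0.138 = 0.862
¬v → u = min(1, 1 − 0.862 + 0.688) = min(1, 0.826) = 0.826
¬u = 1 − 0.688 = 0.312
¬¬u = 1 − 0.312 = 0.688
v ∨ w = max(0.138, 0.549) = 0.549
¬¬u ∨ (v ∨ w) = max(0.688, 0.549) = 0.688
w → (¬¬u ∨ (v ∨ w)) = min(1, 1 − 0.549 + 0.688) = min(1, 1.139) = 1.000
¬¬v = 1 − 0.862 = 0.138
u → ¬¬v = min(1, 1 − 0.688 + 0.138) = min(1, 0.450) = 0.450
(w → (¬¬u ∨ (v ∨ w))) → (u → ¬¬v) = min(1, 1 − 1.000 + 0.450) = min(1, 0.450) = 0.450
(¬v → u) ∨ ((w → (¬¬u ∨ (v ∨ w))) → (u → ¬¬v)) = max(0.826, 0.450) = 0.826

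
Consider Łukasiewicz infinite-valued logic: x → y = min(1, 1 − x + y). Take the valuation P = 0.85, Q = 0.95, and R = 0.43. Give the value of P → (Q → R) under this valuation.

Q → R = min(1, 1 − 0.95 + 0.43) = min(1, 0.48) = 0.48
P → (Q → R) = min(1, 1 − 0.85 + 0.48) = min(1, 0.63) = 0.63

0.63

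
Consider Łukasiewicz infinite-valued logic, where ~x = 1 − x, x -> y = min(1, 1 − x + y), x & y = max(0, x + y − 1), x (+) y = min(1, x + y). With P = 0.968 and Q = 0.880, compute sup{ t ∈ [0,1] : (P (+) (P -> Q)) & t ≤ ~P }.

P -> Q = min(1, 1 − 0.968 + 0.880) = min(1, 0.912) = 0.912
P (+) (P -> Q) = min(1, 0.968 + 0.912) = min(1, 1.880) = 1.000
So the left factor is P (+) (P -> Q) = 1.000.
~P = 1 − 0.968 = 0.032
So the right-hand bound is ~P = 0.032.
The residuum of the Łukasiewicz t-norm gives the supremum: min(1, 1 − 1.000 + 0.032).
1 − 1.000 + 0.032 = 0.032, so t = min(1, 0.032) = 0.032.
Check: 1.000 & 0.032 = max(0, 0.032) = 0.032 ≤ 0.032.

0.032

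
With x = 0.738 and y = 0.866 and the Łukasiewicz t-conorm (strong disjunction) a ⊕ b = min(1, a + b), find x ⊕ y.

1.000

x ⊕ y = min(1, 0.738 + 0.866) = min(1, 1.604) = 1.000
For comparison, the Gödel t-conorm max(a, b) would give 0.866.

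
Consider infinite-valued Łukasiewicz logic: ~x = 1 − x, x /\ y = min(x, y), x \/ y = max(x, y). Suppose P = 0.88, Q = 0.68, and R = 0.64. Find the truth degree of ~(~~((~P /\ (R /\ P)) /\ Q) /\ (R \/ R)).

0.88

~P = 1 − 0.88 = 0.12
R /\ P = min(0.64, 0.88) = 0.64
~P /\ (R /\ P) = min(0.12, 0.64) = 0.12
(~P /\ (R /\ P)) /\ Q = min(0.12, 0.68) = 0.12
~((~P /\ (R /\ P)) /\ Q) = 1 − 0.12 = 0.88
~~((~P /\ (R /\ P)) /\ Q) = 1 − 0.88 = 0.12
R \/ R = max(0.64, 0.64) = 0.64
~~((~P /\ (R /\ P)) /\ Q) /\ (R \/ R) = min(0.12, 0.64) = 0.12
~(~~((~P /\ (R /\ P)) /\ Q) /\ (R \/ R)) = 1 − 0.12 = 0.88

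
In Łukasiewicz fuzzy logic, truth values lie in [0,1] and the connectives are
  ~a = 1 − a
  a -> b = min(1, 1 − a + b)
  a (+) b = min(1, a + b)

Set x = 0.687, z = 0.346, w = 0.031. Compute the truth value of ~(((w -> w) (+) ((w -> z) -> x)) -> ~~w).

w -> w = min(1, 1 − 0.031 + 0.031) = min(1, 1.000) = 1.000
w -> z = min(1, 1 − 0.031 + 0.346) = min(1, 1.315) = 1.000
(w -> z) -> x = min(1, 1 − 1.000 + 0.687) = min(1, 0.687) = 0.687
(w -> w) (+) ((w -> z) -> x) = min(1, 1.000 + 0.687) = min(1, 1.687) = 1.000
~w = 1 − 0.031 = 0.969
~~w = 1 − 0.969 = 0.031
((w -> w) (+) ((w -> z) -> x)) -> ~~w = min(1, 1 − 1.000 + 0.031) = min(1, 0.031) = 0.031
~(((w -> w) (+) ((w -> z) -> x)) -> ~~w) = 1 − 0.031 = 0.969

0.969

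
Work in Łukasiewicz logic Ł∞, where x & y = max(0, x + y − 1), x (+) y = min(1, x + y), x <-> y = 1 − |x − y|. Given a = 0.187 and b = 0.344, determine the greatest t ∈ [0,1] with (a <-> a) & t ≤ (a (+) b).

a <-> a = 1 − |0.187 − 0.187| = 1 − 0.000 = 1.000
So the left factor is a <-> a = 1.000.
a (+) b = min(1, 0.187 + 0.344) = min(1, 0.531) = 0.531
So the right-hand bound is a (+) b = 0.531.
The residuum of the Łukasiewicz t-norm gives the supremum: min(1, 1 − 1.000 + 0.531).
1 − 1.000 + 0.531 = 0.531, so t = min(1, 0.531) = 0.531.
Check: 1.000 & 0.531 = max(0, 0.531) = 0.531 ≤ 0.531.

0.531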